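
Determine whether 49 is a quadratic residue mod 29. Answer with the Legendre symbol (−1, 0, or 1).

First reduce: 49 ≡ 20 (mod 29).
Pull out 2^2: since 29 ≡ 5 (mod 8), (2/29) = -1, so (2/29)^2 = +1.
Reciprocity: 5 ≡ 1 and 29 ≡ 1 (mod 4), so (5/29) = +(29/5).
Reduce top mod 5: now compute (4/5).
Pull out 2^2: since 5 ≡ 5 (mod 8), (2/5) = -1, so (2/5)^2 = +1.
Reached (1/5) = 1. Collecting the sign flips along the way, the symbol is +1.

1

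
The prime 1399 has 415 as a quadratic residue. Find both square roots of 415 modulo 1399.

Since 1399 ≡ 3 (mod 4), a square root of 415 is 415^((1399+1)/4) = 415^350 mod 1399.
Repeated squaring: 415^2≡148, 415^4≡919, 415^8≡964, 415^16≡360, 415^32≡892, 415^64≡1032, 415^128≡385, 415^256≡1330 (mod 1399).
415^350 = 415^(256+64+16+8+4+2) ≡ 812 (mod 1399).
Check: 812² = 659344 ≡ 415 (mod 1399). The two roots are 587 and 812.

587, 812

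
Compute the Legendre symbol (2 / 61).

Pull out 2: since 61 ≡ 5 (mod 8), (2/61) = -1.
Reached (1/61) = 1. Collecting the sign flips along the way, the symbol is -1.

-1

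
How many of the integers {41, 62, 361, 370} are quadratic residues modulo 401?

2

(41/401) = +1 → QR.
(62/401) = -1 → non-residue.
(361/401) = +1 → QR.
(370/401) = -1 → non-residue.
Total quadratic residues among the 4: 2.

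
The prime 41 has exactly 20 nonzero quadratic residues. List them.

Square k = 1,…,20 (k and 41−k give the same square):
1²=1, 2²=4, 3²=9, 4²=16, 5²=25, 6²=36, 7²≡8, 8²≡23, 9²≡40, 10²≡18, 11²≡39, 12²≡21, 13²≡5, 14²≡32, 15²≡20, 16²≡10, 17²≡2, 18²≡37, 19²≡33, 20²≡31 (mod 41).
So the quadratic residues mod 41 are {1, 2, 4, 5, 8, 9, 10, 16, 18, 20, 21, 23, 25, 31, 32, 33, 36, 37, 39, 40}.

1,2,4,5,8,9,10,16,18,20,21,23,25,31,32,33,36,37,39,40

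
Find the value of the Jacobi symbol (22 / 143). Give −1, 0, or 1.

Pull out 2: since 143 ≡ 7 (mod 8), (2/143) = +1.
Reciprocity: 11 ≡ 3 and 143 ≡ 3 (mod 4), so (11/143) = −(143/11).
Reduce top mod 11: now compute (0/11).
Top reduces to 0: gcd > 1, so the symbol is 0.

0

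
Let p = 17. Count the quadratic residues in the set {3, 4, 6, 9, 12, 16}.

(3/17) = -1 → non-residue.
(4/17) = +1 → QR.
(6/17) = -1 → non-residue.
(9/17) = +1 → QR.
(12/17) = -1 → non-residue.
(16/17) = +1 → QR.
Total quadratic residues among the 6: 3.

3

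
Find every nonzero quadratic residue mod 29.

Square k = 1,…,14 (k and 29−k give the same square):
1²=1, 2²=4, 3²=9, 4²=16, 5²=25, 6²≡7, 7²≡20, 8²≡6, 9²≡23, 10²≡13, 11²≡5, 12²≡28, 13²≡24, 14²≡22 (mod 29).
So the quadratic residues mod 29 are {1, 4, 5, 6, 7, 9, 13, 16, 20, 22, 23, 24, 25, 28}.

1,4,5,6,7,9,13,16,20,22,23,24,25,28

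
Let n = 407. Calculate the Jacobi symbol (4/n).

1

Pull out 2^2: since 407 ≡ 7 (mod 8), (2/407) = +1, so (2/407)^2 = +1.
Reached (1/407) = 1. Collecting the sign flips along the way, the symbol is +1.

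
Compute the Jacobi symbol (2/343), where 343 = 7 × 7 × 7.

Pull out 2: since 343 ≡ 7 (mod 8), (2/343) = +1.
Reached (1/343) = 1. Collecting the sign flips along the way, the symbol is +1.

1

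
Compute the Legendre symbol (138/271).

Euler's criterion: (138/271) ≡ 138^135 (mod 271).
138^2 ≡ 74 (mod 271)
138^4 ≡ 56 (mod 271)
138^8 ≡ 155 (mod 271)
138^16 ≡ 177 (mod 271)
138^32 ≡ 164 (mod 271)
138^64 ≡ 67 (mod 271)
138^128 ≡ 153 (mod 271)
138^135 = 138^(128+4+2+1) ≡ 1 (mod 271).
Result is 1, so (138/271) = 1.

1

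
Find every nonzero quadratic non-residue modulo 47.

5, 10, 11, 13, 15, 19, 20, 22, 23, 26, 29, 30, 31, 33, 35, 38, 39, 40, 41, 43, 44, 45, 46

Square k = 1,…,23 (k and 47−k give the same square):
1²=1, 2²=4, 3²=9, 4²=16, 5²=25, 6²=36, 7²≡2, 8²≡17, 9²≡34, 10²≡6, 11²≡27, 12²≡3, 13²≡28, 14²≡8, 15²≡37, 16²≡21, 17²≡7, 18²≡42, 19²≡32, 20²≡24, 21²≡18, 22²≡14, 23²≡12 (mod 47).
The residues are {1, 2, 3, 4, 6, 7, 8, 9, 12, 14, 16, 17, 18, 21, 24, 25, 27, 28, 32, 34, 36, 37, 42}; the non-residues are the remaining 23 nonzero classes.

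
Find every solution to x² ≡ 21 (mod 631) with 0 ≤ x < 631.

Since 631 ≡ 3 (mod 4), a square root of 21 is 21^((631+1)/4) = 21^158 mod 631.
Repeated squaring: 21^2≡441, 21^4≡133, 21^8≡21, 21^16≡441, 21^32≡133, 21^64≡21, 21^128≡441 (mod 631).
21^158 = 21^(128+16+8+4+2) ≡ 133 (mod 631).
Check: 133² = 17689 ≡ 21 (mod 631). The two roots are 133 and 498.

133, 498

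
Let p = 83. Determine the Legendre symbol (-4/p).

Euler's criterion: (-4/83) ≡ 79^41 (mod 83).
79^2 ≡ 16 (mod 83)
79^4 ≡ 7 (mod 83)
79^8 ≡ 49 (mod 83)
79^16 ≡ 77 (mod 83)
79^32 ≡ 36 (mod 83)
79^41 = 79^(32+8+1) ≡ 82 (mod 83).
Result is 82 ≡ −1, so (-4/83) = −1.

-1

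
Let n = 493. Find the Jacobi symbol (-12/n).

1

First reduce: -12 ≡ 481 (mod 493).
Reciprocity: 481 ≡ 1 and 493 ≡ 1 (mod 4), so (481/493) = +(493/481).
Reduce top mod 481: now compute (12/481).
Pull out 2^2: since 481 ≡ 1 (mod 8), (2/481) = +1, so (2/481)^2 = +1.
Reciprocity: 3 ≡ 3 and 481 ≡ 1 (mod 4), so (3/481) = +(481/3).
Reduce top mod 3: now compute (1/3).
Reached (1/3) = 1. Collecting the sign flips along the way, the symbol is +1.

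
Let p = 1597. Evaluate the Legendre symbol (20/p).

Pull out 2^2: since 1597 ≡ 5 (mod 8), (2/1597) = -1, so (2/1597)^2 = +1.
Reciprocity: 5 ≡ 1 and 1597 ≡ 1 (mod 4), so (5/1597) = +(1597/5).
Reduce top mod 5: now compute (2/5).
Pull out 2: since 5 ≡ 5 (mod 8), (2/5) = -1.
Reached (1/5) = 1. Collecting the sign flips along the way, the symbol is -1.

-1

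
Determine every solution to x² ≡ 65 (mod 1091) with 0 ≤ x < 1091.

34, 1057

Since 1091 ≡ 3 (mod 4), a square root of 65 is 65^((1091+1)/4) = 65^273 mod 1091.
Repeated squaring: 65^2≡952, 65^4≡774, 65^8≡117, 65^16≡597, 65^32≡743, 65^64≡3, 65^128≡9, 65^256≡81 (mod 1091).
65^273 = 65^(256+16+1) ≡ 34 (mod 1091).
Check: 34² = 1156 ≡ 65 (mod 1091). The two roots are 34 and 1057.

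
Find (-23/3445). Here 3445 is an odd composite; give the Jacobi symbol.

First reduce: -23 ≡ 3422 (mod 3445).
Pull out 2: since 3445 ≡ 5 (mod 8), (2/3445) = -1.
Reciprocity: 1711 ≡ 3 and 3445 ≡ 1 (mod 4), so (1711/3445) = +(3445/1711).
Reduce top mod 1711: now compute (23/1711).
Reciprocity: 23 ≡ 3 and 1711 ≡ 3 (mod 4), so (23/1711) = −(1711/23).
Reduce top mod 23: now compute (9/23).
Reciprocity: 9 ≡ 1 and 23 ≡ 3 (mod 4), so (9/23) = +(23/9).
Reduce top mod 9: now compute (5/9).
Reciprocity: 5 ≡ 1 and 9 ≡ 1 (mod 4), so (5/9) = +(9/5).
Reduce top mod 5: now compute (4/5).
Pull out 2^2: since 5 ≡ 5 (mod 8), (2/5) = -1, so (2/5)^2 = +1.
Reached (1/5) = 1. Collecting the sign flips along the way, the symbol is +1.

1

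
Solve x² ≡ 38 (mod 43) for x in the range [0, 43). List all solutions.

9, 34

Since 43 ≡ 3 (mod 4), a square root of 38 is 38^((43+1)/4) = 38^11 mod 43.
Repeated squaring: 38^2≡25, 38^4≡23, 38^8≡13 (mod 43).
38^11 = 38^(8+2+1) ≡ 9 (mod 43).
Check: 9² = 81 ≡ 38 (mod 43). The two roots are 9 and 34.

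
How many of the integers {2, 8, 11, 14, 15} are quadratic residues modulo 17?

(2/17) = +1 → QR.
(8/17) = +1 → QR.
(11/17) = -1 → non-residue.
(14/17) = -1 → non-residue.
(15/17) = +1 → QR.
Total quadratic residues among the 5: 3.

3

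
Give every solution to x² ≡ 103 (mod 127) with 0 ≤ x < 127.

22, 105

Since 127 ≡ 3 (mod 4), a square root of 103 is 103^((127+1)/4) = 103^32 mod 127.
Repeated squaring: 103^2≡68, 103^4≡52, 103^8≡37, 103^16≡99, 103^32≡22 (mod 127).
103^32 = 103^(32) ≡ 22 (mod 127).
Check: 22² = 484 ≡ 103 (mod 127). The two roots are 22 and 105.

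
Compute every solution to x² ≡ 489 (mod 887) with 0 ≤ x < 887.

Since 887 ≡ 3 (mod 4), a square root of 489 is 489^((887+1)/4) = 489^222 mod 887.
Repeated squaring: 489^2≡518, 489^4≡450, 489^8≡264, 489^16≡510, 489^32≡209, 489^64≡218, 489^128≡513 (mod 887).
489^222 = 489^(128+64+16+8+4+2) ≡ 327 (mod 887).
Check: 327² = 106929 ≡ 489 (mod 887). The two roots are 327 and 560.

327, 560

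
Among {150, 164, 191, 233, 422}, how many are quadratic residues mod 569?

1

(150/569) = -1 → non-residue.
(164/569) = +1 → QR.
(191/569) = -1 → non-residue.
(233/569) = -1 → non-residue.
(422/569) = -1 → non-residue.
Total quadratic residues among the 5: 1.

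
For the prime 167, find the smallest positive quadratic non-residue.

(2/167) = +1, so 2 is a residue.
(3/167) = +1, so 3 is a residue.
(4/167) = +1, so 4 is a residue.
(5/167) = −1, so 5 is the smallest positive non-residue mod 167.

5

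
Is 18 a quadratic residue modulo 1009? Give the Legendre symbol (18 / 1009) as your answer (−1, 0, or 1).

Pull out 2: since 1009 ≡ 1 (mod 8), (2/1009) = +1.
Reciprocity: 9 ≡ 1 and 1009 ≡ 1 (mod 4), so (9/1009) = +(1009/9).
Reduce top mod 9: now compute (1/9).
Reached (1/9) = 1. Collecting the sign flips along the way, the symbol is +1.

1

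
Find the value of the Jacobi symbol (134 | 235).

Pull out 2: since 235 ≡ 3 (mod 8), (2/235) = -1.
Reciprocity: 67 ≡ 3 and 235 ≡ 3 (mod 4), so (67/235) = −(235/67).
Reduce top mod 67: now compute (34/67).
Pull out 2: since 67 ≡ 3 (mod 8), (2/67) = -1.
Reciprocity: 17 ≡ 1 and 67 ≡ 3 (mod 4), so (17/67) = +(67/17).
Reduce top mod 17: now compute (16/17).
Pull out 2^4: since 17 ≡ 1 (mod 8), (2/17) = +1, so (2/17)^4 = +1.
Reached (1/17) = 1. Collecting the sign flips along the way, the symbol is -1.

-1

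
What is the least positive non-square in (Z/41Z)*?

3

(2/41) = +1, so 2 is a residue.
(3/41) = −1, so 3 is the smallest positive non-residue mod 41.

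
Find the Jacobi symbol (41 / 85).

-1

Reciprocity: 41 ≡ 1 and 85 ≡ 1 (mod 4), so (41/85) = +(85/41).
Reduce top mod 41: now compute (3/41).
Reciprocity: 3 ≡ 3 and 41 ≡ 1 (mod 4), so (3/41) = +(41/3).
Reduce top mod 3: now compute (2/3).
Pull out 2: since 3 ≡ 3 (mod 8), (2/3) = -1.
Reached (1/3) = 1. Collecting the sign flips along the way, the symbol is -1.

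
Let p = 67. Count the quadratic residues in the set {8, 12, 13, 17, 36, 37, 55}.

4

(8/67) = -1 → non-residue.
(12/67) = -1 → non-residue.
(13/67) = -1 → non-residue.
(17/67) = +1 → QR.
(36/67) = +1 → QR.
(37/67) = +1 → QR.
(55/67) = +1 → QR.
Total quadratic residues among the 7: 4.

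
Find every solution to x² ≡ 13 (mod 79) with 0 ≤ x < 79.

Since 79 ≡ 3 (mod 4), a square root of 13 is 13^((79+1)/4) = 13^20 mod 79.
Repeated squaring: 13^2≡11, 13^4≡42, 13^8≡26, 13^16≡44 (mod 79).
13^20 = 13^(16+4) ≡ 31 (mod 79).
Check: 31² = 961 ≡ 13 (mod 79). The two roots are 31 and 48.

31, 48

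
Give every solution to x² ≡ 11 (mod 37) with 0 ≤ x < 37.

14, 23

37 ≡ 1 (mod 4), so we find a root by search.
Trying successive values, 14² = 196 ≡ 11 (mod 37). The other root is 37 − 14 = 23.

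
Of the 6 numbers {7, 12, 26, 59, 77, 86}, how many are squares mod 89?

0

(7/89) = -1 → non-residue.
(12/89) = -1 → non-residue.
(26/89) = -1 → non-residue.
(59/89) = -1 → non-residue.
(77/89) = -1 → non-residue.
(86/89) = -1 → non-residue.
Total quadratic residues among the 6: 0.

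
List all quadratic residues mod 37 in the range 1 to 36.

Square k = 1,…,18 (k and 37−k give the same square):
1²=1, 2²=4, 3²=9, 4²=16, 5²=25, 6²=36, 7²≡12, 8²≡27, 9²≡7, 10²≡26, 11²≡10, 12²≡33, 13²≡21, 14²≡11, 15²≡3, 16²≡34, 17²≡30, 18²≡28 (mod 37).
So the quadratic residues mod 37 are {1, 3, 4, 7, 9, 10, 11, 12, 16, 21, 25, 26, 27, 28, 30, 33, 34, 36}.

1,3,4,7,9,10,11,12,16,21,25,26,27,28,30,33,34,36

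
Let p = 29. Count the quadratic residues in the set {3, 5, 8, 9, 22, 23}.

4

(3/29) = -1 → non-residue.
(5/29) = +1 → QR.
(8/29) = -1 → non-residue.
(9/29) = +1 → QR.
(22/29) = +1 → QR.
(23/29) = +1 → QR.
Total quadratic residues among the 6: 4.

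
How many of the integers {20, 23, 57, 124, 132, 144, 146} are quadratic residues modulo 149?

(20/149) = +1 → QR.
(23/149) = -1 → non-residue.
(57/149) = -1 → non-residue.
(124/149) = +1 → QR.
(132/149) = +1 → QR.
(144/149) = +1 → QR.
(146/149) = -1 → non-residue.
Total quadratic residues among the 7: 4.

4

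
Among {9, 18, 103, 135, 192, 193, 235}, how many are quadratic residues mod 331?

3

(9/331) = +1 → QR.
(18/331) = -1 → non-residue.
(103/331) = +1 → QR.
(135/331) = -1 → non-residue.
(192/331) = -1 → non-residue.
(193/331) = +1 → QR.
(235/331) = -1 → non-residue.
Total quadratic residues among the 7: 3.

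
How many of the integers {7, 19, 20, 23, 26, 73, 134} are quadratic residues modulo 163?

2

(7/163) = -1 → non-residue.
(19/163) = -1 → non-residue.
(20/163) = -1 → non-residue.
(23/163) = -1 → non-residue.
(26/163) = +1 → QR.
(73/163) = -1 → non-residue.
(134/163) = +1 → QR.
Total quadratic residues among the 7: 2.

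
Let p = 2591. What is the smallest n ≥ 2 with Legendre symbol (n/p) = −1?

7

(2/2591) = +1, so 2 is a residue.
(3/2591) = +1, so 3 is a residue.
(4/2591) = +1, so 4 is a residue.
(5/2591) = +1, so 5 is a residue.
(6/2591) = +1, so 6 is a residue.
(7/2591) = −1, so 7 is the smallest positive non-residue mod 2591.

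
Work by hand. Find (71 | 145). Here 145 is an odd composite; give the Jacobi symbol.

Reciprocity: 71 ≡ 3 and 145 ≡ 1 (mod 4), so (71/145) = +(145/71).
Reduce top mod 71: now compute (3/71).
Reciprocity: 3 ≡ 3 and 71 ≡ 3 (mod 4), so (3/71) = −(71/3).
Reduce top mod 3: now compute (2/3).
Pull out 2: since 3 ≡ 3 (mod 8), (2/3) = -1.
Reached (1/3) = 1. Collecting the sign flips along the way, the symbol is +1.

1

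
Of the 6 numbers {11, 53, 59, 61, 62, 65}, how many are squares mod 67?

(11/67) = -1 → non-residue.
(53/67) = -1 → non-residue.
(59/67) = +1 → QR.
(61/67) = -1 → non-residue.
(62/67) = +1 → QR.
(65/67) = +1 → QR.
Total quadratic residues among the 6: 3.

3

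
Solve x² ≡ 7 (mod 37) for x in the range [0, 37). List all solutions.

37 ≡ 1 (mod 4), so we find a root by search.
Trying successive values, 9² = 81 ≡ 7 (mod 37). The other root is 37 − 9 = 28.

9, 28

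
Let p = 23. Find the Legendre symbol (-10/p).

Euler's criterion: (-10/23) ≡ 13^11 (mod 23).
13^2 ≡ 8 (mod 23)
13^4 ≡ 18 (mod 23)
13^8 ≡ 2 (mod 23)
13^11 = 13^(8+2+1) ≡ 1 (mod 23).
Result is 1, so (-10/23) = 1.

1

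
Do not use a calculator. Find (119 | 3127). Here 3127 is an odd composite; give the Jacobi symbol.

1

Reciprocity: 119 ≡ 3 and 3127 ≡ 3 (mod 4), so (119/3127) = −(3127/119).
Reduce top mod 119: now compute (33/119).
Reciprocity: 33 ≡ 1 and 119 ≡ 3 (mod 4), so (33/119) = +(119/33).
Reduce top mod 33: now compute (20/33).
Pull out 2^2: since 33 ≡ 1 (mod 8), (2/33) = +1, so (2/33)^2 = +1.
Reciprocity: 5 ≡ 1 and 33 ≡ 1 (mod 4), so (5/33) = +(33/5).
Reduce top mod 5: now compute (3/5).
Reciprocity: 3 ≡ 3 and 5 ≡ 1 (mod 4), so (3/5) = +(5/3).
Reduce top mod 3: now compute (2/3).
Pull out 2: since 3 ≡ 3 (mod 8), (2/3) = -1.
Reached (1/3) = 1. Collecting the sign flips along the way, the symbol is +1.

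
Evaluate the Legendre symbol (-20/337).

-1

First reduce: -20 ≡ 317 (mod 337).
Reciprocity: 317 ≡ 1 and 337 ≡ 1 (mod 4), so (317/337) = +(337/317).
Reduce top mod 317: now compute (20/317).
Pull out 2^2: since 317 ≡ 5 (mod 8), (2/317) = -1, so (2/317)^2 = +1.
Reciprocity: 5 ≡ 1 and 317 ≡ 1 (mod 4), so (5/317) = +(317/5).
Reduce top mod 5: now compute (2/5).
Pull out 2: since 5 ≡ 5 (mod 8), (2/5) = -1.
Reached (1/5) = 1. Collecting the sign flips along the way, the symbol is -1.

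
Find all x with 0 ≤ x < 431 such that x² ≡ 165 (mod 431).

Since 431 ≡ 3 (mod 4), a square root of 165 is 165^((431+1)/4) = 165^108 mod 431.
Repeated squaring: 165^2≡72, 165^4≡12, 165^8≡144, 165^16≡48, 165^32≡149, 165^64≡220 (mod 431).
165^108 = 165^(64+32+8+4) ≡ 96 (mod 431).
Check: 96² = 9216 ≡ 165 (mod 431). The two roots are 96 and 335.

96, 335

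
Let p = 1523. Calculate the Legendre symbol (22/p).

1

Pull out 2: since 1523 ≡ 3 (mod 8), (2/1523) = -1.
Reciprocity: 11 ≡ 3 and 1523 ≡ 3 (mod 4), so (11/1523) = −(1523/11).
Reduce top mod 11: now compute (5/11).
Reciprocity: 5 ≡ 1 and 11 ≡ 3 (mod 4), so (5/11) = +(11/5).
Reduce top mod 5: now compute (1/5).
Reached (1/5) = 1. Collecting the sign flips along the way, the symbol is +1.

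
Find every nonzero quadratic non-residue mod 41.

Square k = 1,…,20 (k and 41−k give the same square):
1²=1, 2²=4, 3²=9, 4²=16, 5²=25, 6²=36, 7²≡8, 8²≡23, 9²≡40, 10²≡18, 11²≡39, 12²≡21, 13²≡5, 14²≡32, 15²≡20, 16²≡10, 17²≡2, 18²≡37, 19²≡33, 20²≡31 (mod 41).
The residues are {1, 2, 4, 5, 8, 9, 10, 16, 18, 20, 21, 23, 25, 31, 32, 33, 36, 37, 39, 40}; the non-residues are the remaining 20 nonzero classes.

3, 6, 7, 11, 12, 13, 14, 15, 17, 19, 22, 24, 26, 27, 28, 29, 30, 34, 35, 38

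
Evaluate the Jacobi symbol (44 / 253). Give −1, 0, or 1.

Pull out 2^2: since 253 ≡ 5 (mod 8), (2/253) = -1, so (2/253)^2 = +1.
Reciprocity: 11 ≡ 3 and 253 ≡ 1 (mod 4), so (11/253) = +(253/11).
Reduce top mod 11: now compute (0/11).
Top reduces to 0: gcd > 1, so the symbol is 0.

0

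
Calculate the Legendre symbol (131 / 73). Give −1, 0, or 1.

-1

First reduce: 131 ≡ 58 (mod 73).
Pull out 2: since 73 ≡ 1 (mod 8), (2/73) = +1.
Reciprocity: 29 ≡ 1 and 73 ≡ 1 (mod 4), so (29/73) = +(73/29).
Reduce top mod 29: now compute (15/29).
Reciprocity: 15 ≡ 3 and 29 ≡ 1 (mod 4), so (15/29) = +(29/15).
Reduce top mod 15: now compute (14/15).
Pull out 2: since 15 ≡ 7 (mod 8), (2/15) = +1.
Reciprocity: 7 ≡ 3 and 15 ≡ 3 (mod 4), so (7/15) = −(15/7).
Reduce top mod 7: now compute (1/7).
Reached (1/7) = 1. Collecting the sign flips along the way, the symbol is -1.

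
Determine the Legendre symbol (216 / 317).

Pull out 2^3: since 317 ≡ 5 (mod 8), (2/317) = -1, so (2/317)^3 = -1.
Reciprocity: 27 ≡ 3 and 317 ≡ 1 (mod 4), so (27/317) = +(317/27).
Reduce top mod 27: now compute (20/27).
Pull out 2^2: since 27 ≡ 3 (mod 8), (2/27) = -1, so (2/27)^2 = +1.
Reciprocity: 5 ≡ 1 and 27 ≡ 3 (mod 4), so (5/27) = +(27/5).
Reduce top mod 5: now compute (2/5).
Pull out 2: since 5 ≡ 5 (mod 8), (2/5) = -1.
Reached (1/5) = 1. Collecting the sign flips along the way, the symbol is +1.

1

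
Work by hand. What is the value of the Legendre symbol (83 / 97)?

Euler's criterion: (83/97) ≡ 83^48 (mod 97).
83^2 ≡ 2 (mod 97)
83^4 ≡ 4 (mod 97)
83^8 ≡ 16 (mod 97)
83^16 ≡ 62 (mod 97)
83^32 ≡ 61 (mod 97)
83^48 = 83^(32+16) ≡ 96 (mod 97).
Result is 96 ≡ −1, so (83/97) = −1.

-1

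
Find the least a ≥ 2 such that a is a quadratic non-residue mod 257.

3

(2/257) = +1, so 2 is a residue.
(3/257) = −1, so 3 is the smallest positive non-residue mod 257.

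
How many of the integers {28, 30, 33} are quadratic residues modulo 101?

2

(28/101) = -1 → non-residue.
(30/101) = +1 → QR.
(33/101) = +1 → QR.
Total quadratic residues among the 3: 2.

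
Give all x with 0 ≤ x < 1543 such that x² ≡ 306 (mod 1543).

Since 1543 ≡ 3 (mod 4), a square root of 306 is 306^((1543+1)/4) = 306^386 mod 1543.
Repeated squaring: 306^2≡1056, 306^4≡1090, 306^8≡1533, 306^16≡100, 306^32≡742, 306^64≡1256, 306^128≡590, 306^256≡925 (mod 1543).
306^386 = 306^(256+128+2) ≡ 1500 (mod 1543).
Check: 1500² = 2250000 ≡ 306 (mod 1543). The two roots are 43 and 1500.

43, 1500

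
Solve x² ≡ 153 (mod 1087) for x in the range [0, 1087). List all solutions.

Since 1087 ≡ 3 (mod 4), a square root of 153 is 153^((1087+1)/4) = 153^272 mod 1087.
Repeated squaring: 153^2≡582, 153^4≡667, 153^8≡306, 153^16≡154, 153^32≡889, 153^64≡72, 153^128≡836, 153^256≡1042 (mod 1087).
153^272 = 153^(256+16) ≡ 679 (mod 1087).
Check: 679² = 461041 ≡ 153 (mod 1087). The two roots are 408 and 679.

408, 679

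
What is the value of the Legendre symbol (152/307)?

-1

Euler's criterion: (152/307) ≡ 152^153 (mod 307).
152^2 ≡ 79 (mod 307)
152^4 ≡ 101 (mod 307)
152^8 ≡ 70 (mod 307)
152^16 ≡ 295 (mod 307)
152^32 ≡ 144 (mod 307)
152^64 ≡ 167 (mod 307)
152^128 ≡ 259 (mod 307)
152^153 = 152^(128+16+8+1) ≡ 306 (mod 307).
Result is 306 ≡ −1, so (152/307) = −1.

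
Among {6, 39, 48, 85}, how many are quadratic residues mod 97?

(6/97) = +1 → QR.
(39/97) = -1 → non-residue.
(48/97) = +1 → QR.
(85/97) = +1 → QR.
Total quadratic residues among the 4: 3.

3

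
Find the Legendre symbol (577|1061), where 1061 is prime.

1

Euler's criterion: (577/1061) ≡ 577^530 (mod 1061).
577^2 ≡ 836 (mod 1061)
577^4 ≡ 758 (mod 1061)
577^8 ≡ 563 (mod 1061)
577^16 ≡ 791 (mod 1061)
577^32 ≡ 752 (mod 1061)
577^64 ≡ 1052 (mod 1061)
577^128 ≡ 81 (mod 1061)
577^256 ≡ 195 (mod 1061)
577^512 ≡ 890 (mod 1061)
577^530 = 577^(512+16+2) ≡ 1 (mod 1061).
Result is 1, so (577/1061) = 1.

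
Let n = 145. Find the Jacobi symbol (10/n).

Pull out 2: since 145 ≡ 1 (mod 8), (2/145) = +1.
Reciprocity: 5 ≡ 1 and 145 ≡ 1 (mod 4), so (5/145) = +(145/5).
Reduce top mod 5: now compute (0/5).
Top reduces to 0: gcd > 1, so the symbol is 0.

0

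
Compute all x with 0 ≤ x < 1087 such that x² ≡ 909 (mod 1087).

Since 1087 ≡ 3 (mod 4), a square root of 909 is 909^((1087+1)/4) = 909^272 mod 1087.
Repeated squaring: 909^2≡161, 909^4≡920, 909^8≡714, 909^16≡1080, 909^32≡49, 909^64≡227, 909^128≡440, 909^256≡114 (mod 1087).
909^272 = 909^(256+16) ≡ 289 (mod 1087).
Check: 289² = 83521 ≡ 909 (mod 1087). The two roots are 289 and 798.

289, 798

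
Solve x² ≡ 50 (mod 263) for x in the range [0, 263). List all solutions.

24, 239

Since 263 ≡ 3 (mod 4), a square root of 50 is 50^((263+1)/4) = 50^66 mod 263.
Repeated squaring: 50^2≡133, 50^4≡68, 50^8≡153, 50^16≡2, 50^32≡4, 50^64≡16 (mod 263).
50^66 = 50^(64+2) ≡ 24 (mod 263).
Check: 24² = 576 ≡ 50 (mod 263). The two roots are 24 and 239.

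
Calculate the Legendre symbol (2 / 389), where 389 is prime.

Euler's criterion: (2/389) ≡ 2^194 (mod 389).
2^2 ≡ 4 (mod 389)
2^4 ≡ 16 (mod 389)
2^8 ≡ 256 (mod 389)
2^16 ≡ 184 (mod 389)
2^32 ≡ 13 (mod 389)
2^64 ≡ 169 (mod 389)
2^128 ≡ 164 (mod 389)
2^194 = 2^(128+64+2) ≡ 388 (mod 389).
Result is 388 ≡ −1, so (2/389) = −1.

-1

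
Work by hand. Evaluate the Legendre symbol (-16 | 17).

1

Euler's criterion: (-16/17) ≡ 1^8 (mod 17).
1^2 ≡ 1 (mod 17)
1^4 ≡ 1 (mod 17)
1^8 ≡ 1 (mod 17)
1^8 = 1^(8) ≡ 1 (mod 17).
Result is 1, so (-16/17) = 1.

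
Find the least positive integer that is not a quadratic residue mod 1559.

(2/1559) = +1, so 2 is a residue.
(3/1559) = +1, so 3 is a residue.
(4/1559) = +1, so 4 is a residue.
(5/1559) = +1, so 5 is a residue.
(6/1559) = +1, so 6 is a residue.
(7/1559) = +1, so 7 is a residue.
(8/1559) = +1, so 8 is a residue.
(9/1559) = +1, so 9 is a residue.
(10/1559) = +1, so 10 is a residue.
(11/1559) = +1, so 11 is a residue.
(12/1559) = +1, so 12 is a residue.
(13/1559) = +1, so 13 is a residue.
(14/1559) = +1, so 14 is a residue.
(15/1559) = +1, so 15 is a residue.
(16/1559) = +1, so 16 is a residue.
(17/1559) = −1, so 17 is the smallest positive non-residue mod 1559.

17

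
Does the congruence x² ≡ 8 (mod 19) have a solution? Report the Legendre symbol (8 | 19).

Pull out 2^3: since 19 ≡ 3 (mod 8), (2/19) = -1, so (2/19)^3 = -1.
Reached (1/19) = 1. Collecting the sign flips along the way, the symbol is -1.

-1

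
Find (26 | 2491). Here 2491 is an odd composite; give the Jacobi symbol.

Pull out 2: since 2491 ≡ 3 (mod 8), (2/2491) = -1.
Reciprocity: 13 ≡ 1 and 2491 ≡ 3 (mod 4), so (13/2491) = +(2491/13).
Reduce top mod 13: now compute (8/13).
Pull out 2^3: since 13 ≡ 5 (mod 8), (2/13) = -1, so (2/13)^3 = -1.
Reached (1/13) = 1. Collecting the sign flips along the way, the symbol is +1.

1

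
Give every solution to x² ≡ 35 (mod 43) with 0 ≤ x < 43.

Since 43 ≡ 3 (mod 4), a square root of 35 is 35^((43+1)/4) = 35^11 mod 43.
Repeated squaring: 35^2≡21, 35^4≡11, 35^8≡35 (mod 43).
35^11 = 35^(8+2+1) ≡ 11 (mod 43).
Check: 11² = 121 ≡ 35 (mod 43). The two roots are 11 and 32.

11, 32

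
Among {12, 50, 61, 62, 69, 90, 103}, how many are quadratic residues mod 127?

(12/127) = -1 → non-residue.
(50/127) = +1 → QR.
(61/127) = +1 → QR.
(62/127) = +1 → QR.
(69/127) = +1 → QR.
(90/127) = -1 → non-residue.
(103/127) = +1 → QR.
Total quadratic residues among the 7: 5.

5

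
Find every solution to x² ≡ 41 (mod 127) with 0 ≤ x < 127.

Since 127 ≡ 3 (mod 4), a square root of 41 is 41^((127+1)/4) = 41^32 mod 127.
Repeated squaring: 41^2≡30, 41^4≡11, 41^8≡121, 41^16≡36, 41^32≡26 (mod 127).
41^32 = 41^(32) ≡ 26 (mod 127).
Check: 26² = 676 ≡ 41 (mod 127). The two roots are 26 and 101.

26, 101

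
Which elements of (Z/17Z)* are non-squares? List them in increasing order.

3, 5, 6, 7, 10, 11, 12, 14

Square k = 1,…,8 (k and 17−k give the same square):
1²=1, 2²=4, 3²=9, 4²=16, 5²≡8, 6²≡2, 7²≡15, 8²≡13 (mod 17).
The residues are {1, 2, 4, 8, 9, 13, 15, 16}; the non-residues are the remaining 8 nonzero classes.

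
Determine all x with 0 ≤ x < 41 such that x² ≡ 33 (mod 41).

41 ≡ 1 (mod 4), so we find a root by search.
Trying successive values, 19² = 361 ≡ 33 (mod 41). The other root is 41 − 19 = 22.

19, 22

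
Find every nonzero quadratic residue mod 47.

1, 2, 3, 4, 6, 7, 8, 9, 12, 14, 16, 17, 18, 21, 24, 25, 27, 28, 32, 34, 36, 37, 42

Square k = 1,…,23 (k and 47−k give the same square):
1²=1, 2²=4, 3²=9, 4²=16, 5²=25, 6²=36, 7²≡2, 8²≡17, 9²≡34, 10²≡6, 11²≡27, 12²≡3, 13²≡28, 14²≡8, 15²≡37, 16²≡21, 17²≡7, 18²≡42, 19²≡32, 20²≡24, 21²≡18, 22²≡14, 23²≡12 (mod 47).
So the quadratic residues mod 47 are {1, 2, 3, 4, 6, 7, 8, 9, 12, 14, 16, 17, 18, 21, 24, 25, 27, 28, 32, 34, 36, 37, 42}.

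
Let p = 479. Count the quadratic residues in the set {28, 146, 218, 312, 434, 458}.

(28/479) = +1 → QR.
(146/479) = +1 → QR.
(218/479) = +1 → QR.
(312/479) = -1 → non-residue.
(434/479) = -1 → non-residue.
(458/479) = -1 → non-residue.
Total quadratic residues among the 6: 3.

3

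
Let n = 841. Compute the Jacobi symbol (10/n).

Pull out 2: since 841 ≡ 1 (mod 8), (2/841) = +1.
Reciprocity: 5 ≡ 1 and 841 ≡ 1 (mod 4), so (5/841) = +(841/5).
Reduce top mod 5: now compute (1/5).
Reached (1/5) = 1. Collecting the sign flips along the way, the symbol is +1.

1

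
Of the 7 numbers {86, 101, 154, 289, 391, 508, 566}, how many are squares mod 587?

3

(86/587) = -1 → non-residue.
(101/587) = +1 → QR.
(154/587) = +1 → QR.
(289/587) = +1 → QR.
(391/587) = -1 → non-residue.
(508/587) = -1 → non-residue.
(566/587) = -1 → non-residue.
Total quadratic residues among the 7: 3.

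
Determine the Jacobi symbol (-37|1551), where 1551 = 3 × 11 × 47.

First reduce: -37 ≡ 1514 (mod 1551).
Pull out 2: since 1551 ≡ 7 (mod 8), (2/1551) = +1.
Reciprocity: 757 ≡ 1 and 1551 ≡ 3 (mod 4), so (757/1551) = +(1551/757).
Reduce top mod 757: now compute (37/757).
Reciprocity: 37 ≡ 1 and 757 ≡ 1 (mod 4), so (37/757) = +(757/37).
Reduce top mod 37: now compute (17/37).
Reciprocity: 17 ≡ 1 and 37 ≡ 1 (mod 4), so (17/37) = +(37/17).
Reduce top mod 17: now compute (3/17).
Reciprocity: 3 ≡ 3 and 17 ≡ 1 (mod 4), so (3/17) = +(17/3).
Reduce top mod 3: now compute (2/3).
Pull out 2: since 3 ≡ 3 (mod 8), (2/3) = -1.
Reached (1/3) = 1. Collecting the sign flips along the way, the symbol is -1.

-1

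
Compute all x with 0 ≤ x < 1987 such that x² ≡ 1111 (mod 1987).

665, 1322

Since 1987 ≡ 3 (mod 4), a square root of 1111 is 1111^((1987+1)/4) = 1111^497 mod 1987.
Repeated squaring: 1111^2≡394, 1111^4≡250, 1111^8≡903, 1111^16≡739, 1111^32≡1683, 1111^64≡1014, 1111^128≡917, 1111^256≡388 (mod 1987).
1111^497 = 1111^(256+128+64+32+16+1) ≡ 665 (mod 1987).
Check: 665² = 442225 ≡ 1111 (mod 1987). The two roots are 665 and 1322.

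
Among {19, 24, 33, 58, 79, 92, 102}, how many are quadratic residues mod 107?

(19/107) = +1 → QR.
(24/107) = -1 → non-residue.
(33/107) = +1 → QR.
(58/107) = -1 → non-residue.
(79/107) = +1 → QR.
(92/107) = +1 → QR.
(102/107) = +1 → QR.
Total quadratic residues among the 7: 5.

5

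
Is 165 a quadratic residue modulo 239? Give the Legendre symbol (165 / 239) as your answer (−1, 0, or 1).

1

Euler's criterion: (165/239) ≡ 165^119 (mod 239).
165^2 ≡ 218 (mod 239)
165^4 ≡ 202 (mod 239)
165^8 ≡ 174 (mod 239)
165^16 ≡ 162 (mod 239)
165^32 ≡ 193 (mod 239)
165^64 ≡ 204 (mod 239)
165^119 = 165^(64+32+16+4+2+1) ≡ 1 (mod 239).
Result is 1, so (165/239) = 1.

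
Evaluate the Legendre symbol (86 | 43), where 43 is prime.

First reduce: 86 ≡ 0 (mod 43).
Top reduces to 0: gcd > 1, so the symbol is 0.

0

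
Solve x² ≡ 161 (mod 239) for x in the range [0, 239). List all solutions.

20, 219

Since 239 ≡ 3 (mod 4), a square root of 161 is 161^((239+1)/4) = 161^60 mod 239.
Repeated squaring: 161^2≡109, 161^4≡170, 161^8≡220, 161^16≡122, 161^32≡66 (mod 239).
161^60 = 161^(32+16+8+4) ≡ 20 (mod 239).
Check: 20² = 400 ≡ 161 (mod 239). The two roots are 20 and 219.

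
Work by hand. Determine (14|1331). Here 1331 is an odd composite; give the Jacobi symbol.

Pull out 2: since 1331 ≡ 3 (mod 8), (2/1331) = -1.
Reciprocity: 7 ≡ 3 and 1331 ≡ 3 (mod 4), so (7/1331) = −(1331/7).
Reduce top mod 7: now compute (1/7).
Reached (1/7) = 1. Collecting the sign flips along the way, the symbol is +1.

1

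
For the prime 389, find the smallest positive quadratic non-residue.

2

(2/389) = −1, so 2 is the smallest positive non-residue mod 389.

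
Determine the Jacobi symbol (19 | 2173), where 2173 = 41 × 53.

1

Reciprocity: 19 ≡ 3 and 2173 ≡ 1 (mod 4), so (19/2173) = +(2173/19).
Reduce top mod 19: now compute (7/19).
Reciprocity: 7 ≡ 3 and 19 ≡ 3 (mod 4), so (7/19) = −(19/7).
Reduce top mod 7: now compute (5/7).
Reciprocity: 5 ≡ 1 and 7 ≡ 3 (mod 4), so (5/7) = +(7/5).
Reduce top mod 5: now compute (2/5).
Pull out 2: since 5 ≡ 5 (mod 8), (2/5) = -1.
Reached (1/5) = 1. Collecting the sign flips along the way, the symbol is +1.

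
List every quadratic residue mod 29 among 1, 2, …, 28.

1, 4, 5, 6, 7, 9, 13, 16, 20, 22, 23, 24, 25, 28

Square k = 1,…,14 (k and 29−k give the same square):
1²=1, 2²=4, 3²=9, 4²=16, 5²=25, 6²≡7, 7²≡20, 8²≡6, 9²≡23, 10²≡13, 11²≡5, 12²≡28, 13²≡24, 14²≡22 (mod 29).
So the quadratic residues mod 29 are {1, 4, 5, 6, 7, 9, 13, 16, 20, 22, 23, 24, 25, 28}.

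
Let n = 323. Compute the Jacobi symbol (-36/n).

-1

First reduce: -36 ≡ 287 (mod 323).
Reciprocity: 287 ≡ 3 and 323 ≡ 3 (mod 4), so (287/323) = −(323/287).
Reduce top mod 287: now compute (36/287).
Pull out 2^2: since 287 ≡ 7 (mod 8), (2/287) = +1, so (2/287)^2 = +1.
Reciprocity: 9 ≡ 1 and 287 ≡ 3 (mod 4), so (9/287) = +(287/9).
Reduce top mod 9: now compute (8/9).
Pull out 2^3: since 9 ≡ 1 (mod 8), (2/9) = +1, so (2/9)^3 = +1.
Reached (1/9) = 1. Collecting the sign flips along the way, the symbol is -1.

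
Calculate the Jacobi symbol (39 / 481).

0

Reciprocity: 39 ≡ 3 and 481 ≡ 1 (mod 4), so (39/481) = +(481/39).
Reduce top mod 39: now compute (13/39).
Reciprocity: 13 ≡ 1 and 39 ≡ 3 (mod 4), so (13/39) = +(39/13).
Reduce top mod 13: now compute (0/13).
Top reduces to 0: gcd > 1, so the symbol is 0.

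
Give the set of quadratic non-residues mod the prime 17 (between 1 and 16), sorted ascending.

3 5 6 7 10 11 12 14

Square k = 1,…,8 (k and 17−k give the same square):
1²=1, 2²=4, 3²=9, 4²=16, 5²≡8, 6²≡2, 7²≡15, 8²≡13 (mod 17).
The residues are {1, 2, 4, 8, 9, 13, 15, 16}; the non-residues are the remaining 8 nonzero classes.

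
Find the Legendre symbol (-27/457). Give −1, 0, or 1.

Euler's criterion: (-27/457) ≡ 430^228 (mod 457).
430^2 ≡ 272 (mod 457)
430^4 ≡ 407 (mod 457)
430^8 ≡ 215 (mod 457)
430^16 ≡ 68 (mod 457)
430^32 ≡ 54 (mod 457)
430^64 ≡ 174 (mod 457)
430^128 ≡ 114 (mod 457)
430^228 = 430^(128+64+32+4) ≡ 1 (mod 457).
Result is 1, so (-27/457) = 1.

1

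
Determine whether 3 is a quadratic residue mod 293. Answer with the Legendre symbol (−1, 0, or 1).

-1

Euler's criterion: (3/293) ≡ 3^146 (mod 293).
3^2 ≡ 9 (mod 293)
3^4 ≡ 81 (mod 293)
3^8 ≡ 115 (mod 293)
3^16 ≡ 40 (mod 293)
3^32 ≡ 135 (mod 293)
3^64 ≡ 59 (mod 293)
3^128 ≡ 258 (mod 293)
3^146 = 3^(128+16+2) ≡ 292 (mod 293).
Result is 292 ≡ −1, so (3/293) = −1.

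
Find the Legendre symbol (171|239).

Reciprocity: 171 ≡ 3 and 239 ≡ 3 (mod 4), so (171/239) = −(239/171).
Reduce top mod 171: now compute (68/171).
Pull out 2^2: since 171 ≡ 3 (mod 8), (2/171) = -1, so (2/171)^2 = +1.
Reciprocity: 17 ≡ 1 and 171 ≡ 3 (mod 4), so (17/171) = +(171/17).
Reduce top mod 17: now compute (1/17).
Reached (1/17) = 1. Collecting the sign flips along the way, the symbol is -1.

-1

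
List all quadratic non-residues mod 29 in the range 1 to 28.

2,3,8,10,11,12,14,15,17,18,19,21,26,27

Square k = 1,…,14 (k and 29−k give the same square):
1²=1, 2²=4, 3²=9, 4²=16, 5²=25, 6²≡7, 7²≡20, 8²≡6, 9²≡23, 10²≡13, 11²≡5, 12²≡28, 13²≡24, 14²≡22 (mod 29).
The residues are {1, 4, 5, 6, 7, 9, 13, 16, 20, 22, 23, 24, 25, 28}; the non-residues are the remaining 14 nonzero classes.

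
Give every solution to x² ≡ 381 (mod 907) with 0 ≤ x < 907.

Since 907 ≡ 3 (mod 4), a square root of 381 is 381^((907+1)/4) = 381^227 mod 907.
Repeated squaring: 381^2≡41, 381^4≡774, 381^8≡456, 381^16≡233, 381^32≡776, 381^64≡835, 381^128≡649 (mod 907).
381^227 = 381^(128+64+32+2+1) ≡ 515 (mod 907).
Check: 515² = 265225 ≡ 381 (mod 907). The two roots are 392 and 515.

392, 515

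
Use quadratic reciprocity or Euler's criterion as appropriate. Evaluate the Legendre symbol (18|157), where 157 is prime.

Pull out 2: since 157 ≡ 5 (mod 8), (2/157) = -1.
Reciprocity: 9 ≡ 1 and 157 ≡ 1 (mod 4), so (9/157) = +(157/9).
Reduce top mod 9: now compute (4/9).
Pull out 2^2: since 9 ≡ 1 (mod 8), (2/9) = +1, so (2/9)^2 = +1.
Reached (1/9) = 1. Collecting the sign flips along the way, the symbol is -1.

-1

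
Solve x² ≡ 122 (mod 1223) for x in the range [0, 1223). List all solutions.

Since 1223 ≡ 3 (mod 4), a square root of 122 is 122^((1223+1)/4) = 122^306 mod 1223.
Repeated squaring: 122^2≡208, 122^4≡459, 122^8≡325, 122^16≡447, 122^32≡460, 122^64≡21, 122^128≡441, 122^256≡24 (mod 1223).
122^306 = 122^(256+32+16+2) ≡ 924 (mod 1223).
Check: 924² = 853776 ≡ 122 (mod 1223). The two roots are 299 and 924.

299, 924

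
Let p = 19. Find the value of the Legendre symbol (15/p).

Reciprocity: 15 ≡ 3 and 19 ≡ 3 (mod 4), so (15/19) = −(19/15).
Reduce top mod 15: now compute (4/15).
Pull out 2^2: since 15 ≡ 7 (mod 8), (2/15) = +1, so (2/15)^2 = +1.
Reached (1/15) = 1. Collecting the sign flips along the way, the symbol is -1.

-1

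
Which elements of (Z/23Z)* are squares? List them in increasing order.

1,2,3,4,6,8,9,12,13,16,18

Square k = 1,…,11 (k and 23−k give the same square):
1²=1, 2²=4, 3²=9, 4²=16, 5²≡2, 6²≡13, 7²≡3, 8²≡18, 9²≡12, 10²≡8, 11²≡6 (mod 23).
So the quadratic residues mod 23 are {1, 2, 3, 4, 6, 8, 9, 12, 13, 16, 18}.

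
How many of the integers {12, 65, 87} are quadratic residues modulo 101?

2

(12/101) = -1 → non-residue.
(65/101) = +1 → QR.
(87/101) = +1 → QR.
Total quadratic residues among the 3: 2.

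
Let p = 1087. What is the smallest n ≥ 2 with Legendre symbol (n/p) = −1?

(2/1087) = +1, so 2 is a residue.
(3/1087) = −1, so 3 is the smallest positive non-residue mod 1087.

3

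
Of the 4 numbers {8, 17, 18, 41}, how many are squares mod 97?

2

(8/97) = +1 → QR.
(17/97) = -1 → non-residue.
(18/97) = +1 → QR.
(41/97) = -1 → non-residue.
Total quadratic residues among the 4: 2.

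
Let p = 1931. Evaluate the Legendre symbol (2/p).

-1

Pull out 2: since 1931 ≡ 3 (mod 8), (2/1931) = -1.
Reached (1/1931) = 1. Collecting the sign flips along the way, the symbol is -1.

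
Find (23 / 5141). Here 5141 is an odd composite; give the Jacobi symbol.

1

Reciprocity: 23 ≡ 3 and 5141 ≡ 1 (mod 4), so (23/5141) = +(5141/23).
Reduce top mod 23: now compute (12/23).
Pull out 2^2: since 23 ≡ 7 (mod 8), (2/23) = +1, so (2/23)^2 = +1.
Reciprocity: 3 ≡ 3 and 23 ≡ 3 (mod 4), so (3/23) = −(23/3).
Reduce top mod 3: now compute (2/3).
Pull out 2: since 3 ≡ 3 (mod 8), (2/3) = -1.
Reached (1/3) = 1. Collecting the sign flips along the way, the symbol is +1.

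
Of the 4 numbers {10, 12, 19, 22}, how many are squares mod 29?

(10/29) = -1 → non-residue.
(12/29) = -1 → non-residue.
(19/29) = -1 → non-residue.
(22/29) = +1 → QR.
Total quadratic residues among the 4: 1.

1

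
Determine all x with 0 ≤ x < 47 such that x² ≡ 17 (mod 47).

Since 47 ≡ 3 (mod 4), a square root of 17 is 17^((47+1)/4) = 17^12 mod 47.
Repeated squaring: 17^2≡7, 17^4≡2, 17^8≡4 (mod 47).
17^12 = 17^(8+4) ≡ 8 (mod 47).
Check: 8² = 64 ≡ 17 (mod 47). The two roots are 8 and 39.

8, 39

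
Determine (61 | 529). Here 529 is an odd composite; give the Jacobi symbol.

1

Reciprocity: 61 ≡ 1 and 529 ≡ 1 (mod 4), so (61/529) = +(529/61).
Reduce top mod 61: now compute (41/61).
Reciprocity: 41 ≡ 1 and 61 ≡ 1 (mod 4), so (41/61) = +(61/41).
Reduce top mod 41: now compute (20/41).
Pull out 2^2: since 41 ≡ 1 (mod 8), (2/41) = +1, so (2/41)^2 = +1.
Reciprocity: 5 ≡ 1 and 41 ≡ 1 (mod 4), so (5/41) = +(41/5).
Reduce top mod 5: now compute (1/5).
Reached (1/5) = 1. Collecting the sign flips along the way, the symbol is +1.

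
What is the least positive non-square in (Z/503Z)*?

5

(2/503) = +1, so 2 is a residue.
(3/503) = +1, so 3 is a residue.
(4/503) = +1, so 4 is a residue.
(5/503) = −1, so 5 is the smallest positive non-residue mod 503.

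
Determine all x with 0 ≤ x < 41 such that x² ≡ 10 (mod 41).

41 ≡ 1 (mod 4), so we find a root by search.
Trying successive values, 16² = 256 ≡ 10 (mod 41). The other root is 41 − 16 = 25.

16, 25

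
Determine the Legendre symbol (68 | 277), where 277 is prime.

-1

Pull out 2^2: since 277 ≡ 5 (mod 8), (2/277) = -1, so (2/277)^2 = +1.
Reciprocity: 17 ≡ 1 and 277 ≡ 1 (mod 4), so (17/277) = +(277/17).
Reduce top mod 17: now compute (5/17).
Reciprocity: 5 ≡ 1 and 17 ≡ 1 (mod 4), so (5/17) = +(17/5).
Reduce top mod 5: now compute (2/5).
Pull out 2: since 5 ≡ 5 (mod 8), (2/5) = -1.
Reached (1/5) = 1. Collecting the sign flips along the way, the symbol is -1.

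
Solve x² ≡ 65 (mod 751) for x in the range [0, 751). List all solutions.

192, 559

Since 751 ≡ 3 (mod 4), a square root of 65 is 65^((751+1)/4) = 65^188 mod 751.
Repeated squaring: 65^2≡470, 65^4≡106, 65^8≡722, 65^16≡90, 65^32≡590, 65^64≡387, 65^128≡320 (mod 751).
65^188 = 65^(128+32+16+8+4) ≡ 559 (mod 751).
Check: 559² = 312481 ≡ 65 (mod 751). The two roots are 192 and 559.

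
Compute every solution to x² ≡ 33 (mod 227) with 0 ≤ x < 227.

43, 184

Since 227 ≡ 3 (mod 4), a square root of 33 is 33^((227+1)/4) = 33^57 mod 227.
Repeated squaring: 33^2≡181, 33^4≡73, 33^8≡108, 33^16≡87, 33^32≡78 (mod 227).
33^57 = 33^(32+16+8+1) ≡ 43 (mod 227).
Check: 43² = 1849 ≡ 33 (mod 227). The two roots are 43 and 184.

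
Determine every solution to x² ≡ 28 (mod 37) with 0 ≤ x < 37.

18, 19

37 ≡ 1 (mod 4), so we find a root by search.
Trying successive values, 18² = 324 ≡ 28 (mod 37). The other root is 37 − 18 = 19.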